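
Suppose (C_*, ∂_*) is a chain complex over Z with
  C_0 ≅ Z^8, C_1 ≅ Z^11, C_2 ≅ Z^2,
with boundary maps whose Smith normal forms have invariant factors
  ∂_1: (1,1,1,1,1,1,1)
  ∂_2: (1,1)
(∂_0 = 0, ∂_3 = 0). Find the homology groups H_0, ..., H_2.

H_0 ≅ Z,  H_1 ≅ Z^2,  H_2 = 0.

H_0: b_0 = 8 − 0 − 7 = 1; torsion from ∂_1 factors > 1: none. So H_0 ≅ Z.
H_1: b_1 = 11 − 7 − 2 = 2; torsion from ∂_2 factors > 1: none. So H_1 ≅ Z^2.
H_2: b_2 = 2 − 2 − 0 = 0; torsion from ∂_3 factors > 1: none. So H_2 ≅ 0.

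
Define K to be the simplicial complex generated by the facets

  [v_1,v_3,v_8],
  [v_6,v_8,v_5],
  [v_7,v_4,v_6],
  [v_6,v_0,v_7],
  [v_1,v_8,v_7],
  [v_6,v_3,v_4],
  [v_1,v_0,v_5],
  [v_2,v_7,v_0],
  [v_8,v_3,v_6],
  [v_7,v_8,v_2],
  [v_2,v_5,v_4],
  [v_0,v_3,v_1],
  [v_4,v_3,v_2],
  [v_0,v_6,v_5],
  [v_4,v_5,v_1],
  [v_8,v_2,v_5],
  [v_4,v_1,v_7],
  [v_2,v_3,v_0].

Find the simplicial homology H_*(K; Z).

H_0 ≅ Z,  H_1 ≅ Z^2,  H_2 ≅ Z.

K has 9 vertices, 27 edges, 18 triangles.
rank ∂_0 = 0, rank ∂_1 = 8 ⇒ b_0 = 9 − 0 − 8 = 1; all invariant factors of ∂_1 are 1 so no torsion. So H_0 ≅ Z.
rank ∂_1 = 8, rank ∂_2 = 17 ⇒ b_1 = 27 − 8 − 17 = 2; all invariant factors of ∂_2 are 1 so no torsion. So H_1 ≅ Z^2.
rank ∂_2 = 17, rank ∂_3 = 0 ⇒ b_2 = 18 − 17 − 0 = 1. So H_2 ≅ Z.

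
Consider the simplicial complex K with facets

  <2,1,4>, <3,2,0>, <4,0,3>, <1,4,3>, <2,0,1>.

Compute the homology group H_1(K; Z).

H_1 = Z.

Order the vertices as 0 < 1 < 2 < 3 < 4. Listing each simplex with vertices in this order, K has dimension 2 with simplices:

  0-simplices (5): [0], [1], [2], [3], [4]
  1-simplices (10): [0,1], [0,2], [0,3], [0,4], [1,2], [1,3], [1,4], [2,3], [2,4], [3,4]
  2-simplices (5): [0,1,2], [0,2,3], [0,3,4], [1,2,4], [1,3,4]

Hence C_0 ≅ Z^5, C_1 ≅ Z^10, C_2 ≅ Z^5.

∂_1: C_1 → C_0 is given by ∂[p,q] = [q] − [p].
As a 5×10 matrix over Z this has rank 4, with invariant factors (1,1,1,1).

∂_2: C_2 → C_1 maps a triangle to the signed sum of its edges. For instance
  ∂[0,1,2] = [1,2] − [0,2] + [0,1],
  ∂[0,3,4] = [3,4] − [0,4] + [0,3].
The resulting 10×5 matrix has rank 5, and its Smith normal form has invariant factors (1,1,1,1,1).

Reading off H_k = ker ∂_k / im ∂_{k+1}:

  H_1: rank ker ∂_1 − rank ∂_2 = (10 − 4) − 5 = 1, and the invariant factors of ∂_2 are all 1, so H_1 ≅ Z.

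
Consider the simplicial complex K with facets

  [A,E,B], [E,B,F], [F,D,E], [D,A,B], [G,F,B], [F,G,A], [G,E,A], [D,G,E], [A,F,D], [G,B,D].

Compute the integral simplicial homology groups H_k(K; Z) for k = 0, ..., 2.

Fix the vertex order A < B < D < E < F < G and write every simplex with vertices in increasing order. Then dim K = 2 and the simplices of K are:

  0-simplices (6): A, B, D, E, F, G
  1-simplices (15): AB, AD, AE, AF, AG, BD, BE, BF, BG, DE, DF, DG, EF, EG, FG
  2-simplices (10): ABD, ABE, ADF, AEG, AFG, BDG, BEF, BFG, DEF, DEG

Hence C_0 ≅ Z^6, C_1 ≅ Z^15, C_2 ≅ Z^10.

∂_1: C_1 → C_0 sends each edge [p,q] (with p < q) to q − p.
The resulting 6×15 matrix has rank 5, and its Smith normal form has invariant factors (1,1,1,1,1).

Boundary ∂_2: C_2 → C_1 maps a triangle to the signed sum of its edges. For instance
  ∂ABE = BE − AE + AB,
  ∂ABD = BD − AD + AB.
The 15×10 boundary matrix has rank 10 and Smith normal form diag(1,1,1,1,1,1,1,1,1,2).

Now H_k = ker ∂_k / im ∂_{k+1}, so:

  H_0: rank C_0 − rank ∂_1 = 6 − 5 = 1, and the invariant factors of ∂_1 are all 1, so H_0 = Z.
  H_1: rank ker ∂_1 − rank ∂_2 = (15 − 5) − 10 = 0, and ∂_2 has invariant factor 2 > 1, so H_1 = Z/2.
  H_2: rank ker ∂_2 − rank ∂_3 = (10 − 10) − 0 = 0, and there is no ∂_3, so H_2 = 0.

As a check, the Euler characteristic is 6 − 15 + 10 = 1, which agrees with 1 − 0 + 0 = 1.
(K is a triangulation of the real projective plane RP^2.)

H_0 ≅ Z,  H_1 ≅ Z/2,  H_2 = 0.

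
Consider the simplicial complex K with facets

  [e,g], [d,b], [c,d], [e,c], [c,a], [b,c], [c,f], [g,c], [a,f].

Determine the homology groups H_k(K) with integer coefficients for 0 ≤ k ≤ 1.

H_0 ≅ Z,  H_1 ≅ Z^3.

We work with the vertex ordering a < b < c < d < e < f < g. The simplices of K, each written with vertices in increasing order, are:

  0-simplices (7): a, b, c, d, e, f, g
  1-simplices (9): ac, af, bc, bd, cd, ce, cf, cg, eg

giving chain groups C_0 ≅ Z^7, C_1 ≅ Z^9.

Boundary ∂_1: C_1 → C_0 is given by ∂[p,q] = [q] − [p]. For instance
  ∂ac = c − a.
As a 7×9 matrix over Z this has rank 6, with invariant factors (1,1,1,1,1,1).

Computing H_k = (kernel of ∂_k) / (image of ∂_{k+1}):

  H_0: rank C_0 − rank ∂_1 = 7 − 6 = 1, and the invariant factors of ∂_1 are all 1, so H_0 ≅ Z.
  H_1: rank ker ∂_1 − rank ∂_2 = (9 − 6) − 0 = 3, and there is no ∂_2, so H_1 ≅ Z^3.

As a check, the Euler characteristic is 7 − 9 = -2, which agrees with 1 − 3 = -2.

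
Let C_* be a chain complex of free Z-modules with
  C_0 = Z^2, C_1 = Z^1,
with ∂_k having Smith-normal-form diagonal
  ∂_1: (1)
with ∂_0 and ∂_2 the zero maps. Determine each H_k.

H_0 = Z,  H_1 = 0.

H_0: b_0 = 2 − 0 − 1 = 1; torsion from ∂_1 factors > 1: none. So H_0 = Z.
H_1: b_1 = 1 − 1 − 0 = 0; torsion from ∂_2 factors > 1: none. So H_1 = 0.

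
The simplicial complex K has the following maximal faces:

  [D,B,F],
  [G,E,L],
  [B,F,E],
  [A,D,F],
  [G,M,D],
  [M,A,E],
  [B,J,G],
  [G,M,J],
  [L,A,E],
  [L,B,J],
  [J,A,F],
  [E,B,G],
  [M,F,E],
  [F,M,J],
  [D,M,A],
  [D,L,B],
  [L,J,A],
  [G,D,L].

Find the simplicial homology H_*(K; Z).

Order the vertices as A < B < D < E < F < G < J < L < M. Listing each simplex with vertices in this order, K has dimension 2 with simplices:

  0-simplices (9): A, B, D, E, F, G, J, L, M
  1-simplices (27): AD, AE, AF, AJ, AL, AM, BD, BE, BF, BG, BJ, BL, DF, DG, DL, DM, EF, EG, EL, EM, FJ, FM, GJ, GL, GM, JL, JM
  2-simplices (18): ADF, ADM, AEL, AEM, AFJ, AJL, BDF, BDL, BEF, BEG, BGJ, BJL, DGL, DGM, EFM, EGL, FJM, GJM

giving chain groups C_0 ≅ Z^9, C_1 ≅ Z^27, C_2 ≅ Z^18.

The boundary map ∂_1: C_1 → C_0 maps an edge to its endpoints' difference, ∂[p,q] = q − p.
As a 9×27 matrix over Z this has rank 8, with invariant factors (1,1,1,1,1,1,1,1).

∂_2: C_2 → C_1 acts by ∂[p,q,r] = [q,r] − [p,r] + [p,q]. For instance
  ∂AEL = EL − AL + AE,
  ∂AJL = JL − AL + AJ.
The resulting 27×18 matrix has rank 18, and its Smith normal form has invariant factors (1,1,1,1,1,1,1,1,1,1,1,1,1,1,1,1,1,2).

Now H_k = ker ∂_k / im ∂_{k+1}, so:

  H_0: rank C_0 − rank ∂_1 = 9 − 8 = 1, and the invariant factors of ∂_1 are all 1, so H_0 = Z.
  H_1: rank ker ∂_1 − rank ∂_2 = (27 − 8) − 18 = 1, and ∂_2 has invariant factor 2 > 1, so H_1 = Z ⊕ Z/2Z.
  H_2: rank ker ∂_2 − rank ∂_3 = (18 − 18) − 0 = 0, and there is no ∂_3, so H_2 = 0.

H_0 = Z,  H_1 = Z ⊕ Z/2Z,  H_2 = 0.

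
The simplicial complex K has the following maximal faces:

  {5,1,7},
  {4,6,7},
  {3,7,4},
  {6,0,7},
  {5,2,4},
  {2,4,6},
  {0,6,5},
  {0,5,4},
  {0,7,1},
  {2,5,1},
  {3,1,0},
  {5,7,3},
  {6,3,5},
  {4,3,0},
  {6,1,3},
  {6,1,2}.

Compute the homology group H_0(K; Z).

Take the total order 0 < 1 < 2 < 3 < 4 < 5 < 6 < 7 on the vertex set. Then K (dimension 2) consists of the simplices:

  0-simplices (8): [0], [1], [2], [3], [4], [5], [6], [7]
  1-simplices (24): (24 of them)
  2-simplices (16): [0,1,3], [0,1,7], [0,3,4], [0,4,5], [0,5,6], [0,6,7], [1,2,5], [1,2,6], [1,3,6], [1,5,7], [2,4,5], [2,4,6], [3,4,7], [3,5,6], [3,5,7], [4,6,7]

so the chain groups are C_0 ≅ Z^8, C_1 ≅ Z^24, C_2 ≅ Z^16.

Boundary ∂_1: C_1 → C_0 sends each edge [p,q] (with p < q) to q − p. For instance
  ∂[1,2] = [2] − [1].
The 8×24 boundary matrix has rank 7 and Smith normal form diag(1,1,1,1,1,1,1).

The boundary map ∂_2: C_2 → C_1 acts by ∂[p,q,r] = [q,r] − [p,r] + [p,q]. For instance
  ∂[0,1,7] = [1,7] − [0,7] + [0,1],
  ∂[1,5,7] = [5,7] − [1,7] + [1,5].
The resulting 24×16 matrix has rank 15, and its Smith normal form has invariant factors (1,1,1,1,1,1,1,1,1,1,1,1,1,1,1).

From H_k ≅ ker(∂_k) / im(∂_{k+1}) we obtain:

  H_0: rank C_0 − rank ∂_1 = 8 − 7 = 1, and the invariant factors of ∂_1 are all 1, so H_0 = Z.

(K is a triangulation of the torus T^2.)

H_0 = Z.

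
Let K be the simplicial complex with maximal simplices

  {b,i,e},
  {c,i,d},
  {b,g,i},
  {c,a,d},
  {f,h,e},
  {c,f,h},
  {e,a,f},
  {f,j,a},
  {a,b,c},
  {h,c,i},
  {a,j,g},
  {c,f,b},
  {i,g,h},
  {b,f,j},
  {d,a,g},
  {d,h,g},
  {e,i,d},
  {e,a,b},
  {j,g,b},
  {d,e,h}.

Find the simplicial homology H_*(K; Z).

H_0 = Z,  H_1 = Z ⊕ Z/2Z,  H_2 = 0.

We work with the vertex ordering a < b < c < d < e < f < g < h < i < j. The simplices of K, each written with vertices in increasing order, are:

  0-simplices (10): a, b, c, d, e, f, g, h, i, j
  1-simplices (30): ab, ac, ad, ae, af, ag, aj, bc, be, bf, bg, bi, bj, cd, cf, ch, ci, de, dg, dh, di, ef, eh, ei, fh, fj, gh, gi, gj, hi
  2-simplices (20): abc, abe, acd, adg, aef, afj, agj, bcf, bei, bfj, bgi, bgj, cdi, cfh, chi, deh, dei, dgh, efh, ghi

giving chain groups C_0 ≅ Z^10, C_1 ≅ Z^30, C_2 ≅ Z^20.

Boundary ∂_1: C_1 → C_0 maps an edge to its endpoints' difference, ∂[p,q] = q − p. For instance
  ∂af = f − a.
The resulting 10×30 matrix has rank 9, and its Smith normal form has invariant factors (1,1,1,1,1,1,1,1,1).

The boundary map ∂_2: C_2 → C_1 acts by ∂[p,q,r] = [q,r] − [p,r] + [p,q]. For instance
  ∂afj = fj − aj + af,
  ∂abe = be − ae + ab.
The 30×20 boundary matrix has rank 20 and Smith normal form diag(1,1,1,1,1,1,1,1,1,1,1,1,1,1,1,1,1,1,1,2).

Computing H_k = (kernel of ∂_k) / (image of ∂_{k+1}):

  H_0: rank C_0 − rank ∂_1 = 10 − 9 = 1, and the invariant factors of ∂_1 are all 1, so H_0 = Z.
  H_1: rank ker ∂_1 − rank ∂_2 = (30 − 9) − 20 = 1, and ∂_2 has invariant factor 2 > 1, so H_1 = Z ⊕ Z/2Z.
  H_2: rank ker ∂_2 − rank ∂_3 = (20 − 20) − 0 = 0, and there is no ∂_3, so H_2 = 0.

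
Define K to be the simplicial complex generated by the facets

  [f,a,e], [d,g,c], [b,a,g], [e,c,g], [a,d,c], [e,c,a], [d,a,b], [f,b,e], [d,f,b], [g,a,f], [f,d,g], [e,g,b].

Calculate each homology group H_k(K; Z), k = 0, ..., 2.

Take the total order a < b < c < d < e < f < g on the vertex set. Then K (dimension 2) consists of the simplices:

  0-simplices (7): a, b, c, d, e, f, g
  1-simplices (18): ab, ac, ad, ae, af, ag, bd, be, bf, bg, cd, ce, cg, df, dg, ef, eg, fg
  2-simplices (12): abd, abg, acd, ace, aef, afg, bdf, bef, beg, cdg, ceg, dfg

Hence C_0 ≅ Z^7, C_1 ≅ Z^18, C_2 ≅ Z^12.

Boundary ∂_1: C_1 → C_0 is given by ∂[p,q] = [q] − [p].
This gives a 7×18 integer matrix of rank 6; reducing to Smith normal form yields diagonal entries (1,1,1,1,1,1).

The boundary map ∂_2: C_2 → C_1 maps a triangle to the signed sum of its edges. For instance
  ∂ace = ce − ae + ac,
  ∂ceg = eg − cg + ce.
The resulting 18×12 matrix has rank 12, and its Smith normal form has invariant factors (1,1,1,1,1,1,1,1,1,1,1,2).

From H_k ≅ ker(∂_k) / im(∂_{k+1}) we obtain:

  H_0: rank C_0 − rank ∂_1 = 7 − 6 = 1, and the invariant factors of ∂_1 are all 1, so H_0 = Z.
  H_1: rank ker ∂_1 − rank ∂_2 = (18 − 6) − 12 = 0, and ∂_2 has invariant factor 2 > 1, so H_1 = Z/2.
  H_2: rank ker ∂_2 − rank ∂_3 = (12 − 12) − 0 = 0, and there is no ∂_3, so H_2 = 0.

(K is a triangulation of the real projective plane RP^2.)

H_0 = Z,  H_1 = Z/2,  H_2 = 0.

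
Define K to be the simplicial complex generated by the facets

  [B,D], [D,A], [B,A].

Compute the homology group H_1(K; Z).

H_1 = Z.

Take the total order A < B < D on the vertex set. Then K (dimension 1) consists of the simplices:

  0-simplices (3): A, B, D
  1-simplices (3): AB, AD, BD

so the chain groups are C_0 ≅ Z^3, C_1 ≅ Z^3.

Boundary ∂_1: C_1 → C_0 maps an edge to its endpoints' difference, ∂[p,q] = q − p.
This gives a 3×3 integer matrix of rank 2; reducing to Smith normal form yields diagonal entries (1,1).

From H_k ≅ ker(∂_k) / im(∂_{k+1}) we obtain:

  H_1: rank ker ∂_1 − rank ∂_2 = (3 − 2) − 0 = 1, and there is no ∂_2, so H_1 ≅ Z.

(K is a triangulation of the circle S^1.)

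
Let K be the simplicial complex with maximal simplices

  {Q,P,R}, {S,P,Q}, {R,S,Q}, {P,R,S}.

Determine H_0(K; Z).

H_0 = Z.

We work with the vertex ordering P < Q < R < S. The simplices of K, each written with vertices in increasing order, are:

  0-simplices (4): P, Q, R, S
  1-simplices (6): PQ, PR, PS, QR, QS, RS
  2-simplices (4): PQR, PQS, PRS, QRS

Hence C_0 ≅ Z^4, C_1 ≅ Z^6, C_2 ≅ Z^4.

The boundary map ∂_1: C_1 → C_0 maps an edge to its endpoints' difference, ∂[p,q] = q − p. For instance
  ∂QS = S − Q.
This gives a 4×6 integer matrix of rank 3; reducing to Smith normal form yields diagonal entries (1,1,1).

∂_2: C_2 → C_1 sends each 2-simplex [p,q,r] to [q,r] − [p,r] + [p,q]. For instance
  ∂PRS = RS − PS + PR,
  ∂QRS = RS − QS + QR.
This gives a 6×4 integer matrix of rank 3; reducing to Smith normal form yields diagonal entries (1,1,1).

Reading off H_k = ker ∂_k / im ∂_{k+1}:

  H_0: rank C_0 − rank ∂_1 = 4 − 3 = 1, and the invariant factors of ∂_1 are all 1, so H_0 ≅ Z.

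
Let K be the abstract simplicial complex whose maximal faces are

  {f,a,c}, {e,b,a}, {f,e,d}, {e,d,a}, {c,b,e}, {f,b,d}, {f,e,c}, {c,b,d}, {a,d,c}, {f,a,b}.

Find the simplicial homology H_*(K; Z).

H_0 = Z,  H_1 = Z/2,  H_2 = 0.

Fix the vertex order a < b < c < d < e < f and write every simplex with vertices in increasing order. Then dim K = 2 and the simplices of K are:

  0-simplices (6): a, b, c, d, e, f
  1-simplices (15): ab, ac, ad, ae, af, bc, bd, be, bf, cd, ce, cf, de, df, ef
  2-simplices (10): abe, abf, acd, acf, ade, bcd, bce, bdf, cef, def

so the chain groups are C_0 ≅ Z^6, C_1 ≅ Z^15, C_2 ≅ Z^10.

Boundary ∂_1: C_1 → C_0 sends each edge [p,q] (with p < q) to q − p.
As a 6×15 matrix over Z this has rank 5, with invariant factors (1,1,1,1,1).

The boundary map ∂_2: C_2 → C_1 sends each 2-simplex [p,q,r] to [q,r] − [p,r] + [p,q]. For instance
  ∂bcd = cd − bd + bc,
  ∂acd = cd − ad + ac.
As a 15×10 matrix over Z this has rank 10, with invariant factors (1,1,1,1,1,1,1,1,1,2).

Reading off H_k = ker ∂_k / im ∂_{k+1}:

  H_0: rank C_0 − rank ∂_1 = 6 − 5 = 1, and the invariant factors of ∂_1 are all 1, so H_0 = Z.
  H_1: rank ker ∂_1 − rank ∂_2 = (15 − 5) − 10 = 0, and ∂_2 has invariant factor 2 > 1, so H_1 = Z/2.
  H_2: rank ker ∂_2 − rank ∂_3 = (10 − 10) − 0 = 0, and there is no ∂_3, so H_2 = 0.

As a check, the Euler characteristic is 6 − 15 + 10 = 1, which agrees with 1 − 0 + 0 = 1.
(K is a triangulation of the real projective plane RP^2.)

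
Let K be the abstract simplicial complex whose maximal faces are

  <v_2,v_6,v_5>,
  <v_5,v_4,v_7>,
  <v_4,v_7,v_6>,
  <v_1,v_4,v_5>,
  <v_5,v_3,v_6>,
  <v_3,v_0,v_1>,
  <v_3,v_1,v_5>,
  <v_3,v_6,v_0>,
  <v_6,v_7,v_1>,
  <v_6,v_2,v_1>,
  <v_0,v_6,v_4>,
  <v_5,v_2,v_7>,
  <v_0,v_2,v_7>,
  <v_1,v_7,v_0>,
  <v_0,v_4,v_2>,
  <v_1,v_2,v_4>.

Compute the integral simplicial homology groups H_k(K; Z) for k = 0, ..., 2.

H_0 = Z,  H_1 = Z^2,  H_2 = Z.

Fix the vertex order v_0 < v_1 < v_2 < v_3 < v_4 < v_5 < v_6 < v_7 and write every simplex with vertices in increasing order. Then dim K = 2 and the simplices of K are:

  0-simplices (8): [v_0], [v_1], [v_2], [v_3], [v_4], [v_5], [v_6], [v_7]
  1-simplices (24): (24 of them)
  2-simplices (16): (16 of them)

giving chain groups C_0 ≅ Z^8, C_1 ≅ Z^24, C_2 ≅ Z^16.

Boundary ∂_1: C_1 → C_0 maps an edge to its endpoints' difference, ∂[p,q] = q − p. For instance
  ∂[v_1,v_3] = [v_3] − [v_1].
This gives a 8×24 integer matrix of rank 7; reducing to Smith normal form yields diagonal entries (1,1,1,1,1,1,1).

∂_2: C_2 → C_1 acts by ∂[p,q,r] = [q,r] − [p,r] + [p,q]. For instance
  ∂[v_2,v_5,v_6] = [v_5,v_6] − [v_2,v_6] + [v_2,v_5],
  ∂[v_1,v_4,v_5] = [v_4,v_5] − [v_1,v_5] + [v_1,v_4].
This gives a 24×16 integer matrix of rank 15; reducing to Smith normal form yields diagonal entries (1,1,1,1,1,1,1,1,1,1,1,1,1,1,1).

Now H_k = ker ∂_k / im ∂_{k+1}, so:

  H_0: rank C_0 − rank ∂_1 = 8 − 7 = 1, and the invariant factors of ∂_1 are all 1, so H_0 ≅ Z.
  H_1: rank ker ∂_1 − rank ∂_2 = (24 − 7) − 15 = 2, and the invariant factors of ∂_2 are all 1, so H_1 ≅ Z^2.
  H_2: rank ker ∂_2 − rank ∂_3 = (16 − 15) − 0 = 1, and there is no ∂_3, so H_2 ≅ Z.

As a check, the Euler characteristic is 8 − 24 + 16 = 0, which agrees with 1 − 2 + 1 = 0.
(K is a triangulation of the torus T^2.)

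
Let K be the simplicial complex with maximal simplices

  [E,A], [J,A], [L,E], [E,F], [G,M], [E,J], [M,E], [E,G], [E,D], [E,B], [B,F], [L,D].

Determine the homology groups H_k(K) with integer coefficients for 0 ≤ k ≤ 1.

Order the vertices as A < B < D < E < F < G < J < L < M. Listing each simplex with vertices in this order, K has dimension 1 with simplices:

  0-simplices (9): A, B, D, E, F, G, J, L, M
  1-simplices (12): AE, AJ, BE, BF, DE, DL, EF, EG, EJ, EL, EM, GM

Hence C_0 ≅ Z^9, C_1 ≅ Z^12.

Boundary ∂_1: C_1 → C_0 maps an edge to its endpoints' difference, ∂[p,q] = q − p. For instance
  ∂EM = M − E.
As a 9×12 matrix over Z this has rank 8, with invariant factors (1,1,1,1,1,1,1,1).

Reading off H_k = ker ∂_k / im ∂_{k+1}:

  H_0: rank C_0 − rank ∂_1 = 9 − 8 = 1, and the invariant factors of ∂_1 are all 1, so H_0 = Z.
  H_1: rank ker ∂_1 − rank ∂_2 = (12 − 8) − 0 = 4, and there is no ∂_2, so H_1 = Z^4.

(K is a triangulation of a wedge of 4 circles.)

H_0 = Z,  H_1 = Z^4.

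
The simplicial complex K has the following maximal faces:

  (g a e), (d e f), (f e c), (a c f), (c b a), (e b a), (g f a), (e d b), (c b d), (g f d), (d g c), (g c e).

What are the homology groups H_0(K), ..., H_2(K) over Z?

We work with the vertex ordering a < b < c < d < e < f < g. The simplices of K, each written with vertices in increasing order, are:

  0-simplices (7): a, b, c, d, e, f, g
  1-simplices (18): ab, ac, ae, af, ag, bc, bd, be, cd, ce, cf, cg, de, df, dg, ef, eg, fg
  2-simplices (12): abc, abe, acf, aeg, afg, bcd, bde, cdg, cef, ceg, def, dfg

so the chain groups are C_0 ≅ Z^7, C_1 ≅ Z^18, C_2 ≅ Z^12.

∂_1: C_1 → C_0 sends each edge [p,q] (with p < q) to q − p.
The resulting 7×18 matrix has rank 6, and its Smith normal form has invariant factors (1,1,1,1,1,1).

The boundary map ∂_2: C_2 → C_1 sends each 2-simplex [p,q,r] to [q,r] − [p,r] + [p,q]. For instance
  ∂abe = be − ae + ab,
  ∂abc = bc − ac + ab.
The resulting 18×12 matrix has rank 12, and its Smith normal form has invariant factors (1,1,1,1,1,1,1,1,1,1,1,2).

Computing H_k = (kernel of ∂_k) / (image of ∂_{k+1}):

  H_0: rank C_0 − rank ∂_1 = 7 − 6 = 1, and the invariant factors of ∂_1 are all 1, so H_0 = Z.
  H_1: rank ker ∂_1 − rank ∂_2 = (18 − 6) − 12 = 0, and ∂_2 has invariant factor 2 > 1, so H_1 = Z/2Z.
  H_2: rank ker ∂_2 − rank ∂_3 = (12 − 12) − 0 = 0, and there is no ∂_3, so H_2 = 0.

As a check, the Euler characteristic is 7 − 18 + 12 = 1, which agrees with 1 − 0 + 0 = 1.

H_0 = Z,  H_1 = Z/2Z,  H_2 = 0.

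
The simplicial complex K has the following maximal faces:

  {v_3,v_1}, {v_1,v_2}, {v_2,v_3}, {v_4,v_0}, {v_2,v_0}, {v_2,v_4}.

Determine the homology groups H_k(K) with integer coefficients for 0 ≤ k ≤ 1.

Fix the vertex order v_0 < v_1 < v_2 < v_3 < v_4 and write every simplex with vertices in increasing order. Then dim K = 1 and the simplices of K are:

  0-simplices (5): [v_0], [v_1], [v_2], [v_3], [v_4]
  1-simplices (6): [v_0,v_2], [v_0,v_4], [v_1,v_2], [v_1,v_3], [v_2,v_3], [v_2,v_4]

giving chain groups C_0 ≅ Z^5, C_1 ≅ Z^6.

∂_1: C_1 → C_0 maps an edge to its endpoints' difference, ∂[p,q] = q − p. For instance
  ∂[v_2,v_3] = [v_3] − [v_2].
As a 5×6 matrix over Z this has rank 4, with invariant factors (1,1,1,1).

Now H_k = ker ∂_k / im ∂_{k+1}, so:

  H_0: rank C_0 − rank ∂_1 = 5 − 4 = 1, and the invariant factors of ∂_1 are all 1, so H_0 ≅ Z.
  H_1: rank ker ∂_1 − rank ∂_2 = (6 − 4) − 0 = 2, and there is no ∂_2, so H_1 ≅ Z^2.

(K is a triangulation of a wedge of 2 circles.)

H_0 ≅ Z,  H_1 ≅ Z^2.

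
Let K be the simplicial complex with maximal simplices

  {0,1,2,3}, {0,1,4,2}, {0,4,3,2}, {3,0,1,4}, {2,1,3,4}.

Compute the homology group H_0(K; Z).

Order the vertices as 0 < 1 < 2 < 3 < 4. Listing each simplex with vertices in this order, K has dimension 3 with simplices:

  0-simplices (5): [0], [1], [2], [3], [4]
  1-simplices (10): [0,1], [0,2], [0,3], [0,4], [1,2], [1,3], [1,4], [2,3], [2,4], [3,4]
  2-simplices (10): [0,1,2], [0,1,3], [0,1,4], [0,2,3], [0,2,4], [0,3,4], [1,2,3], [1,2,4], [1,3,4], [2,3,4]
  3-simplices (5): [0,1,2,3], [0,1,2,4], [0,1,3,4], [0,2,3,4], [1,2,3,4]

so the chain groups are C_0 ≅ Z^5, C_1 ≅ Z^10, C_2 ≅ Z^10, C_3 ≅ Z^5.

Boundary ∂_1: C_1 → C_0 is given by ∂[p,q] = [q] − [p].
The 5×10 boundary matrix has rank 4 and Smith normal form diag(1,1,1,1).

∂_2: C_2 → C_1 maps a triangle to the signed sum of its edges. For instance
  ∂[1,2,3] = [2,3] − [1,3] + [1,2],
  ∂[0,1,3] = [1,3] − [0,3] + [0,1].
The resulting 10×10 matrix has rank 6, and its Smith normal form has invariant factors (1,1,1,1,1,1).

∂_3: C_3 → C_2 sends each 3-simplex σ to the alternating sum Σ_i (−1)^i (σ with its i-th vertex removed). For instance
  ∂[1,2,3,4] = [2,3,4] − [1,3,4] + [1,2,4] − [1,2,3],
  ∂[0,1,2,4] = [1,2,4] − [0,2,4] + [0,1,4] − [0,1,2].
The resulting 10×5 matrix has rank 4, and its Smith normal form has invariant factors (1,1,1,1).

Computing H_k = (kernel of ∂_k) / (image of ∂_{k+1}):

  H_0: rank C_0 − rank ∂_1 = 5 − 4 = 1, and the invariant factors of ∂_1 are all 1, so H_0 = Z.

H_0 ≅ Z.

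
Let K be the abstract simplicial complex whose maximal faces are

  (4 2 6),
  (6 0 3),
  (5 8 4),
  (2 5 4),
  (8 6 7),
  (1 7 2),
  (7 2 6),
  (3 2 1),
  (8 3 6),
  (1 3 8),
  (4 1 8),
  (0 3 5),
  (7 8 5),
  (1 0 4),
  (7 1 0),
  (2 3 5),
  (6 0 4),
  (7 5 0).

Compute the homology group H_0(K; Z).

H_0 ≅ Z.

We work with the vertex ordering 0 < 1 < 2 < 3 < 4 < 5 < 6 < 7 < 8. The simplices of K, each written with vertices in increasing order, are:

  0-simplices (9): [0], [1], [2], [3], [4], [5], [6], [7], [8]
  1-simplices (27): (27 of them)
  2-simplices (18): [0,1,4], [0,1,7], [0,3,5], [0,3,6], [0,4,6], [0,5,7], [1,2,3], [1,2,7], [1,3,8], [1,4,8], [2,3,5], [2,4,5], [2,4,6], [2,6,7], [3,6,8], [4,5,8], [5,7,8], [6,7,8]

Hence C_0 ≅ Z^9, C_1 ≅ Z^27, C_2 ≅ Z^18.

∂_1: C_1 → C_0 is given by ∂[p,q] = [q] − [p].
The 9×27 boundary matrix has rank 8 and Smith normal form diag(1,1,1,1,1,1,1,1).

The boundary map ∂_2: C_2 → C_1 sends each 2-simplex [p,q,r] to [q,r] − [p,r] + [p,q]. For instance
  ∂[2,4,5] = [4,5] − [2,5] + [2,4],
  ∂[3,6,8] = [6,8] − [3,8] + [3,6].
As a 27×18 matrix over Z this has rank 17, with invariant factors (1,1,1,1,1,1,1,1,1,1,1,1,1,1,1,1,1).

Reading off H_k = ker ∂_k / im ∂_{k+1}:

  H_0: rank C_0 − rank ∂_1 = 9 − 8 = 1, and the invariant factors of ∂_1 are all 1, so H_0 = Z.

(K is a triangulation of the torus T^2.)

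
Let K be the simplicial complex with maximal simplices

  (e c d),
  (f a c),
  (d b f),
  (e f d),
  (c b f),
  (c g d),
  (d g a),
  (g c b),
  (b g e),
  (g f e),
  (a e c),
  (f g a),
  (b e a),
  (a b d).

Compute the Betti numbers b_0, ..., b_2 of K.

K has 7 vertices, 21 edges, 14 triangles.
rank ∂_0 = 0, rank ∂_1 = 6 ⇒ b_0 = 7 − 0 − 6 = 1; all invariant factors of ∂_1 are 1 so no torsion. So H_0 = Z.
rank ∂_1 = 6, rank ∂_2 = 13 ⇒ b_1 = 21 − 6 − 13 = 2; all invariant factors of ∂_2 are 1 so no torsion. So H_1 = Z^2.
rank ∂_2 = 13, rank ∂_3 = 0 ⇒ b_2 = 14 − 13 − 0 = 1. So H_2 = Z.

b_0 = 1, b_1 = 2, b_2 = 1.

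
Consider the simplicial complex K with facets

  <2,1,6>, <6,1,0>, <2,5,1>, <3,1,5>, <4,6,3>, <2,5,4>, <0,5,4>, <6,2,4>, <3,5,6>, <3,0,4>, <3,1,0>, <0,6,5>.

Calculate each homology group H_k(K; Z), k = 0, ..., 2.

K has 7 vertices, 18 edges, 12 triangles.
rank ∂_0 = 0, rank ∂_1 = 6 ⇒ b_0 = 7 − 0 − 6 = 1; all invariant factors of ∂_1 are 1 so no torsion. So H_0 = Z.
rank ∂_1 = 6, rank ∂_2 = 12 ⇒ b_1 = 18 − 6 − 12 = 0; ∂_2 has invariant factor(s) [2] giving torsion. So H_1 = Z_2.
rank ∂_2 = 12, rank ∂_3 = 0 ⇒ b_2 = 12 − 12 − 0 = 0. So H_2 = 0.

H_0 ≅ Z,  H_1 ≅ Z_2,  H_2 = 0.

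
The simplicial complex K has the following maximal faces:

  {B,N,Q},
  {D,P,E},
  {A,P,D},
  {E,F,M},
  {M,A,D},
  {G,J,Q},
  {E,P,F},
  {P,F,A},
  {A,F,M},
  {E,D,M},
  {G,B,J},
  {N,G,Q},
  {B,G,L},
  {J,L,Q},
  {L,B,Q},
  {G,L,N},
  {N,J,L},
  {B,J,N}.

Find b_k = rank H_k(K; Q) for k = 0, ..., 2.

K has 12 vertices, 27 edges, 18 triangles.
rank ∂_0 = 0, rank ∂_1 = 10 ⇒ b_0 = 12 − 0 − 10 = 2; all invariant factors of ∂_1 are 1 so no torsion. So H_0 ≅ Z^2.
rank ∂_1 = 10, rank ∂_2 = 17 ⇒ b_1 = 27 − 10 − 17 = 0; ∂_2 has invariant factor(s) [2] giving torsion. So H_1 ≅ Z_2.
rank ∂_2 = 17, rank ∂_3 = 0 ⇒ b_2 = 18 − 17 − 0 = 1. So H_2 ≅ Z.

b_0 = 2, b_1 = 0, b_2 = 1.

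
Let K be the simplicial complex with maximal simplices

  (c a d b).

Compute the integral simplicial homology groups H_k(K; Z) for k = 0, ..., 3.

We work with the vertex ordering a < b < c < d. The simplices of K, each written with vertices in increasing order, are:

  0-simplices (4): a, b, c, d
  1-simplices (6): ab, ac, ad, bc, bd, cd
  2-simplices (4): abc, abd, acd, bcd
  3-simplices (1): abcd

Hence C_0 ≅ Z^4, C_1 ≅ Z^6, C_2 ≅ Z^4, C_3 ≅ Z^1.

∂_1: C_1 → C_0 sends each edge [p,q] (with p < q) to q − p. For instance
  ∂bd = d − b.
The 4×6 boundary matrix has rank 3 and Smith normal form diag(1,1,1).

The boundary map ∂_2: C_2 → C_1 sends each 2-simplex [p,q,r] to [q,r] − [p,r] + [p,q]. For instance
  ∂acd = cd − ad + ac,
  ∂bcd = cd − bd + bc.
The resulting 6×4 matrix has rank 3, and its Smith normal form has invariant factors (1,1,1).

∂_3: C_3 → C_2 sends each 3-simplex σ to the alternating sum Σ_i (−1)^i (σ with its i-th vertex removed). For instance
  ∂abcd = bcd − acd + abd − abc.
The resulting 4×1 matrix has rank 1, and its Smith normal form has invariant factors (1).

Reading off H_k = ker ∂_k / im ∂_{k+1}:

  H_0: rank C_0 − rank ∂_1 = 4 − 3 = 1, and the invariant factors of ∂_1 are all 1, so H_0 = Z.
  H_1: rank ker ∂_1 − rank ∂_2 = (6 − 3) − 3 = 0, and the invariant factors of ∂_2 are all 1, so H_1 = 0.
  H_2: rank ker ∂_2 − rank ∂_3 = (4 − 3) − 1 = 0, and the invariant factors of ∂_3 are all 1, so H_2 = 0.
  H_3: rank ker ∂_3 − rank ∂_4 = (1 − 1) − 0 = 0, and there is no ∂_4, so H_3 = 0.

H_0 = Z,  H_1 = 0,  H_2 = 0,  H_3 = 0.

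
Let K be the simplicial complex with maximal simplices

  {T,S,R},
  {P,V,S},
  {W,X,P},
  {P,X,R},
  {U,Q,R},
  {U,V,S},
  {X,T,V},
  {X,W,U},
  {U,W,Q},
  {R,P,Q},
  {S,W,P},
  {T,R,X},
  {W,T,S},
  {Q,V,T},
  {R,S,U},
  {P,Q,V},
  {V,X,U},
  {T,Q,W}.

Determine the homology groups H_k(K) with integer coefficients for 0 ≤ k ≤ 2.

Take the total order P < Q < R < S < T < U < V < W < X on the vertex set. Then K (dimension 2) consists of the simplices:

  0-simplices (9): P, Q, R, S, T, U, V, W, X
  1-simplices (27): PQ, PR, PS, PV, PW, PX, QR, QT, QU, QV, QW, RS, RT, RU, RX, ST, SU, SV, SW, TV, TW, TX, UV, UW, UX, VX, WX
  2-simplices (18): PQR, PQV, PRX, PSV, PSW, PWX, QRU, QTV, QTW, QUW, RST, RSU, RTX, STW, SUV, TVX, UVX, UWX

Hence C_0 ≅ Z^9, C_1 ≅ Z^27, C_2 ≅ Z^18.

The boundary map ∂_1: C_1 → C_0 maps an edge to its endpoints' difference, ∂[p,q] = q − p. For instance
  ∂SW = W − S.
As a 9×27 matrix over Z this has rank 8, with invariant factors (1,1,1,1,1,1,1,1).

∂_2: C_2 → C_1 maps a triangle to the signed sum of its edges. For instance
  ∂RSU = SU − RU + RS,
  ∂PQV = QV − PV + PQ.
The resulting 27×18 matrix has rank 17, and its Smith normal form has invariant factors (1,1,1,1,1,1,1,1,1,1,1,1,1,1,1,1,1).

Now H_k = ker ∂_k / im ∂_{k+1}, so:

  H_0: rank C_0 − rank ∂_1 = 9 − 8 = 1, and the invariant factors of ∂_1 are all 1, so H_0 ≅ Z.
  H_1: rank ker ∂_1 − rank ∂_2 = (27 − 8) − 17 = 2, and the invariant factors of ∂_2 are all 1, so H_1 ≅ Z^2.
  H_2: rank ker ∂_2 − rank ∂_3 = (18 − 17) − 0 = 1, and there is no ∂_3, so H_2 ≅ Z.

(K is a triangulation of the torus T^2.)

H_0 = Z,  H_1 = Z^2,  H_2 = Z.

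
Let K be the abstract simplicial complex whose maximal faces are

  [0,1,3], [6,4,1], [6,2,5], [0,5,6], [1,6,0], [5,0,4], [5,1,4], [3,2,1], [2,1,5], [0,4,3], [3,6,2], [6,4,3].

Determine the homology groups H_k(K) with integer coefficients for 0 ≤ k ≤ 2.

Fix the vertex order 0 < 1 < 2 < 3 < 4 < 5 < 6 and write every simplex with vertices in increasing order. Then dim K = 2 and the simplices of K are:

  0-simplices (7): [0], [1], [2], [3], [4], [5], [6]
  1-simplices (18): [0,1], [0,3], [0,4], [0,5], [0,6], [1,2], [1,3], [1,4], [1,5], [1,6], [2,3], [2,5], [2,6], [3,4], [3,6], [4,5], [4,6], [5,6]
  2-simplices (12): [0,1,3], [0,1,6], [0,3,4], [0,4,5], [0,5,6], [1,2,3], [1,2,5], [1,4,5], [1,4,6], [2,3,6], [2,5,6], [3,4,6]

so the chain groups are C_0 ≅ Z^7, C_1 ≅ Z^18, C_2 ≅ Z^12.

The boundary map ∂_1: C_1 → C_0 maps an edge to its endpoints' difference, ∂[p,q] = q − p. For instance
  ∂[4,6] = [6] − [4].
The 7×18 boundary matrix has rank 6 and Smith normal form diag(1,1,1,1,1,1).

∂_2: C_2 → C_1 sends each 2-simplex [p,q,r] to [q,r] − [p,r] + [p,q]. For instance
  ∂[0,1,6] = [1,6] − [0,6] + [0,1],
  ∂[0,3,4] = [3,4] − [0,4] + [0,3].
This gives a 18×12 integer matrix of rank 12; reducing to Smith normal form yields diagonal entries (1,1,1,1,1,1,1,1,1,1,1,2).

Computing H_k = (kernel of ∂_k) / (image of ∂_{k+1}):

  H_0: rank C_0 − rank ∂_1 = 7 − 6 = 1, and the invariant factors of ∂_1 are all 1, so H_0 ≅ Z.
  H_1: rank ker ∂_1 − rank ∂_2 = (18 − 6) − 12 = 0, and ∂_2 has invariant factor 2 > 1, so H_1 ≅ Z/2.
  H_2: rank ker ∂_2 − rank ∂_3 = (12 − 12) − 0 = 0, and there is no ∂_3, so H_2 ≅ 0.

As a check, the Euler characteristic is 7 − 18 + 12 = 1, which agrees with 1 − 0 + 0 = 1.
(K is a triangulation of the real projective plane RP^2.)

H_0 = Z,  H_1 = Z/2,  H_2 = 0.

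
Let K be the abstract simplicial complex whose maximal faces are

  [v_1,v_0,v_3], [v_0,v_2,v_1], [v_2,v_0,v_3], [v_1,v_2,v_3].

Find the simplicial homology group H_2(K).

H_2 ≅ Z.

Fix the vertex order v_0 < v_1 < v_2 < v_3 and write every simplex with vertices in increasing order. Then dim K = 2 and the simplices of K are:

  0-simplices (4): [v_0], [v_1], [v_2], [v_3]
  1-simplices (6): [v_0,v_1], [v_0,v_2], [v_0,v_3], [v_1,v_2], [v_1,v_3], [v_2,v_3]
  2-simplices (4): [v_0,v_1,v_2], [v_0,v_1,v_3], [v_0,v_2,v_3], [v_1,v_2,v_3]

so the chain groups are C_0 ≅ Z^4, C_1 ≅ Z^6, C_2 ≅ Z^4.

The boundary map ∂_1: C_1 → C_0 is given by ∂[p,q] = [q] − [p]. For instance
  ∂[v_0,v_3] = [v_3] − [v_0].
As a 4×6 matrix over Z this has rank 3, with invariant factors (1,1,1).

∂_2: C_2 → C_1 maps a triangle to the signed sum of its edges. For instance
  ∂[v_0,v_1,v_3] = [v_1,v_3] − [v_0,v_3] + [v_0,v_1],
  ∂[v_0,v_1,v_2] = [v_1,v_2] − [v_0,v_2] + [v_0,v_1].
The 6×4 boundary matrix has rank 3 and Smith normal form diag(1,1,1).

From H_k ≅ ker(∂_k) / im(∂_{k+1}) we obtain:

  H_2: rank ker ∂_2 − rank ∂_3 = (4 − 3) − 0 = 1, and there is no ∂_3, so H_2 ≅ Z.

(K is a triangulation of the 2-sphere S^2.)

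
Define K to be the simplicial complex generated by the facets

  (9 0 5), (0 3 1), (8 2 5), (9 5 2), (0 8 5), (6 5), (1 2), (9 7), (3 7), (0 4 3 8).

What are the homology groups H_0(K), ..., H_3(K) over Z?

Order the vertices as 0 < 1 < 2 < 3 < 4 < 5 < 6 < 7 < 8 < 9. Listing each simplex with vertices in this order, K has dimension 3 with simplices:

  0-simplices (10): [0], [1], [2], [3], [4], [5], [6], [7], [8], [9]
  1-simplices (19): [0,1], [0,3], [0,4], [0,5], [0,8], [0,9], [1,2], [1,3], [2,5], [2,8], [2,9], [3,4], [3,7], [3,8], [4,8], [5,6], [5,8], [5,9], [7,9]
  2-simplices (9): [0,1,3], [0,3,4], [0,3,8], [0,4,8], [0,5,8], [0,5,9], [2,5,8], [2,5,9], [3,4,8]
  3-simplices (1): [0,3,4,8]

giving chain groups C_0 ≅ Z^10, C_1 ≅ Z^19, C_2 ≅ Z^9, C_3 ≅ Z^1.

The boundary map ∂_1: C_1 → C_0 sends each edge [p,q] (with p < q) to q − p. For instance
  ∂[5,6] = [6] − [5].
The 10×19 boundary matrix has rank 9 and Smith normal form diag(1,1,1,1,1,1,1,1,1).

The boundary map ∂_2: C_2 → C_1 acts by ∂[p,q,r] = [q,r] − [p,r] + [p,q]. For instance
  ∂[0,1,3] = [1,3] − [0,3] + [0,1],
  ∂[2,5,9] = [5,9] − [2,9] + [2,5].
The resulting 19×9 matrix has rank 8, and its Smith normal form has invariant factors (1,1,1,1,1,1,1,1).

∂_3: C_3 → C_2 sends each 3-simplex σ to the alternating sum Σ_i (−1)^i (σ with its i-th vertex removed). For instance
  ∂[0,3,4,8] = [3,4,8] − [0,4,8] + [0,3,8] − [0,3,4].
The resulting 9×1 matrix has rank 1, and its Smith normal form has invariant factors (1).

From H_k ≅ ker(∂_k) / im(∂_{k+1}) we obtain:

  H_0: rank C_0 − rank ∂_1 = 10 − 9 = 1, and the invariant factors of ∂_1 are all 1, so H_0 = Z.
  H_1: rank ker ∂_1 − rank ∂_2 = (19 − 9) − 8 = 2, and the invariant factors of ∂_2 are all 1, so H_1 = Z^2.
  H_2: rank ker ∂_2 − rank ∂_3 = (9 − 8) − 1 = 0, and the invariant factors of ∂_3 are all 1, so H_2 = 0.
  H_3: rank ker ∂_3 − rank ∂_4 = (1 − 1) − 0 = 0, and there is no ∂_4, so H_3 = 0.

H_0 = Z,  H_1 = Z^2,  H_2 = 0,  H_3 = 0.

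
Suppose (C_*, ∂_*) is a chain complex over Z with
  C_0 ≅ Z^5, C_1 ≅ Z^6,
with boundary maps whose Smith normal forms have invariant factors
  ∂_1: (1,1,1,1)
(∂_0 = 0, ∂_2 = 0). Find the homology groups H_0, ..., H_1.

H_0 = Z,  H_1 = Z^2.

H_0: b_0 = 5 − 0 − 4 = 1; torsion from ∂_1 factors > 1: none. So H_0 = Z.
H_1: b_1 = 6 − 4 − 0 = 2; torsion from ∂_2 factors > 1: none. So H_1 = Z^2.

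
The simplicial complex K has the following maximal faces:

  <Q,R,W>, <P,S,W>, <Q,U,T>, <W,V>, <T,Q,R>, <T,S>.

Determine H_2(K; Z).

Take the total order P < Q < R < S < T < U < V < W on the vertex set. Then K (dimension 2) consists of the simplices:

  0-simplices (8): P, Q, R, S, T, U, V, W
  1-simplices (12): PS, PW, QR, QT, QU, QW, RT, RW, ST, SW, TU, VW
  2-simplices (4): PSW, QRT, QRW, QTU

Hence C_0 ≅ Z^8, C_1 ≅ Z^12, C_2 ≅ Z^4.

The boundary map ∂_1: C_1 → C_0 maps an edge to its endpoints' difference, ∂[p,q] = q − p.
As a 8×12 matrix over Z this has rank 7, with invariant factors (1,1,1,1,1,1,1).

The boundary map ∂_2: C_2 → C_1 maps a triangle to the signed sum of its edges. For instance
  ∂QTU = TU − QU + QT,
  ∂QRT = RT − QT + QR.
The 12×4 boundary matrix has rank 4 and Smith normal form diag(1,1,1,1).

Reading off H_k = ker ∂_k / im ∂_{k+1}:

  H_2: rank ker ∂_2 − rank ∂_3 = (4 − 4) − 0 = 0, and there is no ∂_3, so H_2 ≅ 0.

H_2 = 0.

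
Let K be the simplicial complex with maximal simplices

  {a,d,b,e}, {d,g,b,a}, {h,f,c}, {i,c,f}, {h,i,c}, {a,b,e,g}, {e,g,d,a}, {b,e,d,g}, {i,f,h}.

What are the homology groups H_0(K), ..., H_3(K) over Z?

H_0 ≅ Z^2,  H_1 = 0,  H_2 ≅ Z,  H_3 ≅ Z.

Take the total order a < b < c < d < e < f < g < h < i on the vertex set. Then K (dimension 3) consists of the simplices:

  0-simplices (9): a, b, c, d, e, f, g, h, i
  1-simplices (16): ab, ad, ae, ag, bd, be, bg, cf, ch, ci, de, dg, eg, fh, fi, hi
  2-simplices (14): abd, abe, abg, ade, adg, aeg, bde, bdg, beg, cfh, cfi, chi, deg, fhi
  3-simplices (5): abde, abdg, abeg, adeg, bdeg

giving chain groups C_0 ≅ Z^9, C_1 ≅ Z^16, C_2 ≅ Z^14, C_3 ≅ Z^5.

Boundary ∂_1: C_1 → C_0 maps an edge to its endpoints' difference, ∂[p,q] = q − p.
This gives a 9×16 integer matrix of rank 7; reducing to Smith normal form yields diagonal entries (1,1,1,1,1,1,1).

Boundary ∂_2: C_2 → C_1 acts by ∂[p,q,r] = [q,r] − [p,r] + [p,q]. For instance
  ∂beg = eg − bg + be,
  ∂cfh = fh − ch + cf.
The resulting 16×14 matrix has rank 9, and its Smith normal form has invariant factors (1,1,1,1,1,1,1,1,1).

∂_3: C_3 → C_2 sends each 3-simplex σ to the alternating sum Σ_i (−1)^i (σ with its i-th vertex removed). For instance
  ∂abde = bde − ade + abe − abd,
  ∂abdg = bdg − adg + abg − abd.
The resulting 14×5 matrix has rank 4, and its Smith normal form has invariant factors (1,1,1,1).

Reading off H_k = ker ∂_k / im ∂_{k+1}:

  H_0: rank C_0 − rank ∂_1 = 9 − 7 = 2, and the invariant factors of ∂_1 are all 1, so H_0 = Z^2.
  H_1: rank ker ∂_1 − rank ∂_2 = (16 − 7) − 9 = 0, and the invariant factors of ∂_2 are all 1, so H_1 = 0.
  H_2: rank ker ∂_2 − rank ∂_3 = (14 − 9) − 4 = 1, and the invariant factors of ∂_3 are all 1, so H_2 = Z.
  H_3: rank ker ∂_3 − rank ∂_4 = (5 − 4) − 0 = 1, and there is no ∂_4, so H_3 = Z.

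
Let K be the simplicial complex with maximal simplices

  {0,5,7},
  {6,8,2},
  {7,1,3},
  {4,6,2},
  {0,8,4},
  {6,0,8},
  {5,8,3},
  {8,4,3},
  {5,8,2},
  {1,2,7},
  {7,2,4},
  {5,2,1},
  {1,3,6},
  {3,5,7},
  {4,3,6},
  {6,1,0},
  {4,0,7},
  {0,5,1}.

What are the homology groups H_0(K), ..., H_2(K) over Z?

H_0 ≅ Z,  H_1 ≅ Z ⊕ Z_2,  H_2 = 0.

K has 9 vertices, 27 edges, 18 triangles.
rank ∂_0 = 0, rank ∂_1 = 8 ⇒ b_0 = 9 − 0 − 8 = 1; all invariant factors of ∂_1 are 1 so no torsion. So H_0 = Z.
rank ∂_1 = 8, rank ∂_2 = 18 ⇒ b_1 = 27 − 8 − 18 = 1; ∂_2 has invariant factor(s) [2] giving torsion. So H_1 = Z ⊕ Z_2.
rank ∂_2 = 18, rank ∂_3 = 0 ⇒ b_2 = 18 − 18 − 0 = 0. So H_2 = 0.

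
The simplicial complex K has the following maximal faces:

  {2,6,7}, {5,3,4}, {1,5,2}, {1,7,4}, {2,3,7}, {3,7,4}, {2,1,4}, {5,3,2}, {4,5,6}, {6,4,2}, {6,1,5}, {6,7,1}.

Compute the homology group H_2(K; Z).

Fix the vertex order 1 < 2 < 3 < 4 < 5 < 6 < 7 and write every simplex with vertices in increasing order. Then dim K = 2 and the simplices of K are:

  0-simplices (7): [1], [2], [3], [4], [5], [6], [7]
  1-simplices (18): [1,2], [1,4], [1,5], [1,6], [1,7], [2,3], [2,4], [2,5], [2,6], [2,7], [3,4], [3,5], [3,7], [4,5], [4,6], [4,7], [5,6], [6,7]
  2-simplices (12): [1,2,4], [1,2,5], [1,4,7], [1,5,6], [1,6,7], [2,3,5], [2,3,7], [2,4,6], [2,6,7], [3,4,5], [3,4,7], [4,5,6]

giving chain groups C_0 ≅ Z^7, C_1 ≅ Z^18, C_2 ≅ Z^12.

∂_1: C_1 → C_0 sends each edge [p,q] (with p < q) to q − p. For instance
  ∂[2,6] = [6] − [2].
The resulting 7×18 matrix has rank 6, and its Smith normal form has invariant factors (1,1,1,1,1,1).

Boundary ∂_2: C_2 → C_1 acts by ∂[p,q,r] = [q,r] − [p,r] + [p,q]. For instance
  ∂[1,6,7] = [6,7] − [1,7] + [1,6],
  ∂[2,6,7] = [6,7] − [2,7] + [2,6].
As a 18×12 matrix over Z this has rank 12, with invariant factors (1,1,1,1,1,1,1,1,1,1,1,2).

From H_k ≅ ker(∂_k) / im(∂_{k+1}) we obtain:

  H_2: rank ker ∂_2 − rank ∂_3 = (12 − 12) − 0 = 0, and there is no ∂_3, so H_2 = 0.

(K is a triangulation of the real projective plane RP^2.)

H_2 = 0.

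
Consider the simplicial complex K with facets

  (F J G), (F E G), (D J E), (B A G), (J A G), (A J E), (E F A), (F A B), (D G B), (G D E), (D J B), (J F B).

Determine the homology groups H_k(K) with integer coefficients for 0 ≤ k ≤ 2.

We work with the vertex ordering A < B < D < E < F < G < J. The simplices of K, each written with vertices in increasing order, are:

  0-simplices (7): A, B, D, E, F, G, J
  1-simplices (18): AB, AE, AF, AG, AJ, BD, BF, BG, BJ, DE, DG, DJ, EF, EG, EJ, FG, FJ, GJ
  2-simplices (12): ABF, ABG, AEF, AEJ, AGJ, BDG, BDJ, BFJ, DEG, DEJ, EFG, FGJ

Hence C_0 ≅ Z^7, C_1 ≅ Z^18, C_2 ≅ Z^12.

Boundary ∂_1: C_1 → C_0 sends each edge [p,q] (with p < q) to q − p.
This gives a 7×18 integer matrix of rank 6; reducing to Smith normal form yields diagonal entries (1,1,1,1,1,1).

Boundary ∂_2: C_2 → C_1 acts by ∂[p,q,r] = [q,r] − [p,r] + [p,q]. For instance
  ∂ABF = BF − AF + AB,
  ∂ABG = BG − AG + AB.
This gives a 18×12 integer matrix of rank 12; reducing to Smith normal form yields diagonal entries (1,1,1,1,1,1,1,1,1,1,1,2).

From H_k ≅ ker(∂_k) / im(∂_{k+1}) we obtain:

  H_0: rank C_0 − rank ∂_1 = 7 − 6 = 1, and the invariant factors of ∂_1 are all 1, so H_0 = Z.
  H_1: rank ker ∂_1 − rank ∂_2 = (18 − 6) − 12 = 0, and ∂_2 has invariant factor 2 > 1, so H_1 = Z/2.
  H_2: rank ker ∂_2 − rank ∂_3 = (12 − 12) − 0 = 0, and there is no ∂_3, so H_2 = 0.

(K is a triangulation of the real projective plane RP^2.)

H_0 = Z,  H_1 = Z/2,  H_2 = 0.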